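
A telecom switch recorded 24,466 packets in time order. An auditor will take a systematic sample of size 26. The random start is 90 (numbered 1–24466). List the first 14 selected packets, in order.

k = N/n = 24466/26 = 941
packet 1: 90
packet 2: 90 + 941 = 1031
packet 3: 1031 + 941 = 1972
packet 4: 1972 + 941 = 2913
packet 5: 2913 + 941 = 3854
packet 6: 3854 + 941 = 4795
packet 7: 4795 + 941 = 5736
packet 8: 5736 + 941 = 6677
packet 9: 6677 + 941 = 7618
packet 10: 7618 + 941 = 8559
packet 11: 8559 + 941 = 9500
packet 12: 9500 + 941 = 10441
packet 13: 10441 + 941 = 11382
packet 14: 11382 + 941 = 12323

90, 1031, 1972, 2913, 3854, 4795, 5736, 6677, 7618, 8559, 9500, 10441, 11382, 12323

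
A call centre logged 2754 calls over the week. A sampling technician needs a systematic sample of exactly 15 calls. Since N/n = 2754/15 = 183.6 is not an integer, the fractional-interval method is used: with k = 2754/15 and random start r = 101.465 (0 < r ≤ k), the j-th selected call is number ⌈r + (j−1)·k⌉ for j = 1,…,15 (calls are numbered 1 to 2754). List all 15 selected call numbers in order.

102, 286, 469, 653, 836, 1020, 1204, 1387, 1571, 1754, 1938, 2122, 2305, 2489, 2672

j=1: r + 0k = 101.465 → ⌈·⌉ = 102
j=2: r + 1k = 285.065 → ⌈·⌉ = 286
j=3: r + 2k = 468.665 → ⌈·⌉ = 469
j=4: r + 3k = 652.265 → ⌈·⌉ = 653
j=5: r + 4k = 835.865 → ⌈·⌉ = 836
j=6: r + 5k = 1019.465 → ⌈·⌉ = 1020
j=7: r + 6k = 1203.065 → ⌈·⌉ = 1204
j=8: r + 7k = 1386.665 → ⌈·⌉ = 1387
j=9: r + 8k = 1570.265 → ⌈·⌉ = 1571
j=10: r + 9k = 1753.865 → ⌈·⌉ = 1754
j=11: r + 10k = 1937.465 → ⌈·⌉ = 1938
j=12: r + 11k = 2121.065 → ⌈·⌉ = 2122
j=13: r + 12k = 2304.665 → ⌈·⌉ = 2305
j=14: r + 13k = 2488.265 → ⌈·⌉ = 2489
j=15: r + 14k = 2671.865 → ⌈·⌉ = 2672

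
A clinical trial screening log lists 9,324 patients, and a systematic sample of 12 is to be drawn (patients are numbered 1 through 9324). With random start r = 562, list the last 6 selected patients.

k = N/n = 9324/12 = 777
7th selection = 562 + 6×777 = 5224
8th: 5224 + 777 = 6001
9th: 6001 + 777 = 6778
10th: 6778 + 777 = 7555
11th: 7555 + 777 = 8332
12th: 8332 + 777 = 9109

5224, 6001, 6778, 7555, 8332, 9109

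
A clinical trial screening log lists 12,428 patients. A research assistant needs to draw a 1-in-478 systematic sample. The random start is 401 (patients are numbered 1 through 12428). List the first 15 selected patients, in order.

patient 1: 401
patient 2: 401 + 478 = 879
patient 3: 879 + 478 = 1357
patient 4: 1357 + 478 = 1835
patient 5: 1835 + 478 = 2313
patient 6: 2313 + 478 = 2791
patient 7: 2791 + 478 = 3269
patient 8: 3269 + 478 = 3747
patient 9: 3747 + 478 = 4225
patient 10: 4225 + 478 = 4703
patient 11: 4703 + 478 = 5181
patient 12: 5181 + 478 = 5659
patient 13: 5659 + 478 = 6137
patient 14: 6137 + 478 = 6615
patient 15: 6615 + 478 = 7093

401, 879, 1357, 1835, 2313, 2791, 3269, 3747, 4225, 4703, 5181, 5659, 6137, 6615, 7093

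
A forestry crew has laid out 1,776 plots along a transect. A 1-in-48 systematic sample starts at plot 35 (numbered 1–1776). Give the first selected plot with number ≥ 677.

k = 48
Steps past start: ⌈(677 − 35)/48⌉ = ⌈642/48⌉ = 14
Selected plot: 35 + 14×48 = 707

707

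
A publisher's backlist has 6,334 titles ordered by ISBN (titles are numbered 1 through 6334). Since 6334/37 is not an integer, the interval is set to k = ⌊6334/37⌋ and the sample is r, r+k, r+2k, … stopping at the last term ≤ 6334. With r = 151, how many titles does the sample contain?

k = ⌊6334/37⌋ = 171
Achieved size = ⌊(6334 − 151)/171⌋ + 1 = ⌊6183/171⌋ + 1 = 36 + 1 = 37
(last selection: 151 + 36×171 = 6307 ≤ 6334; next would be 6478 > 6334)

37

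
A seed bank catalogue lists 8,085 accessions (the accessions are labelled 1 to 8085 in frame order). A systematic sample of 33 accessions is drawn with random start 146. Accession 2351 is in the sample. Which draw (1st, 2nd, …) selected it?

10

k = 8085/33 = 245
position = (2351 − 146)/245 + 1 = 2205/245 + 1 = 9 + 1 = 10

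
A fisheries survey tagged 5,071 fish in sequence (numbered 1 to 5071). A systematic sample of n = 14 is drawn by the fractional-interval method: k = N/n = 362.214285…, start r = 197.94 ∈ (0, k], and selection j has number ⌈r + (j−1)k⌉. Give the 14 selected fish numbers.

j=1: r + 0k = 197.94 → ⌈·⌉ = 198
j=2: r + 1k = 560.154285… → ⌈·⌉ = 561
j=3: r + 2k = 922.368571… → ⌈·⌉ = 923
j=4: r + 3k = 1284.582857… → ⌈·⌉ = 1285
j=5: r + 4k = 1646.797142… → ⌈·⌉ = 1647
j=6: r + 5k = 2009.011428… → ⌈·⌉ = 2010
j=7: r + 6k = 2371.225714… → ⌈·⌉ = 2372
j=8: r + 7k = 2733.44 → ⌈·⌉ = 2734
j=9: r + 8k = 3095.654285… → ⌈·⌉ = 3096
j=10: r + 9k = 3457.868571… → ⌈·⌉ = 3458
j=11: r + 10k = 3820.082857… → ⌈·⌉ = 3821
j=12: r + 11k = 4182.297142… → ⌈·⌉ = 4183
j=13: r + 12k = 4544.511428… → ⌈·⌉ = 4545
j=14: r + 13k = 4906.725714… → ⌈·⌉ = 4907

198, 561, 923, 1285, 1647, 2010, 2372, 2734, 3096, 3458, 3821, 4183, 4545, 4907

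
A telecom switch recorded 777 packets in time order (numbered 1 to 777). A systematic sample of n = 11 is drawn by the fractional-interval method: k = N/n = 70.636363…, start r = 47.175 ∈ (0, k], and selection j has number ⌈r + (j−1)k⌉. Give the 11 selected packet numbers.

48, 118, 189, 260, 330, 401, 471, 542, 613, 683, 754

j=1: r + 0k = 47.175 → ⌈·⌉ = 48
j=2: r + 1k = 117.811363… → ⌈·⌉ = 118
j=3: r + 2k = 188.447727… → ⌈·⌉ = 189
j=4: r + 3k = 259.084090… → ⌈·⌉ = 260
j=5: r + 4k = 329.720454… → ⌈·⌉ = 330
j=6: r + 5k = 400.356818… → ⌈·⌉ = 401
j=7: r + 6k = 470.993181… → ⌈·⌉ = 471
j=8: r + 7k = 541.629545… → ⌈·⌉ = 542
j=9: r + 8k = 612.265909… → ⌈·⌉ = 613
j=10: r + 9k = 682.902272… → ⌈·⌉ = 683
j=11: r + 10k = 753.538636… → ⌈·⌉ = 754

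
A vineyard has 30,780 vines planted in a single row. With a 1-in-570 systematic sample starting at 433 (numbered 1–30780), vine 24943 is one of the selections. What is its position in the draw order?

44

k = 570
position = (24943 − 433)/570 + 1 = 24510/570 + 1 = 43 + 1 = 44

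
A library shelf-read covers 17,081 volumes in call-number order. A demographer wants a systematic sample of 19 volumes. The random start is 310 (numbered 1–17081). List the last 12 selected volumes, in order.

k = N/n = 17081/19 = 899
8th selection = 310 + 7×899 = 6603
9th: 6603 + 899 = 7502
10th: 7502 + 899 = 8401
11th: 8401 + 899 = 9300
12th: 9300 + 899 = 10199
13th: 10199 + 899 = 11098
14th: 11098 + 899 = 11997
15th: 11997 + 899 = 12896
16th: 12896 + 899 = 13795
17th: 13795 + 899 = 14694
18th: 14694 + 899 = 15593
19th: 15593 + 899 = 16492

6603, 7502, 8401, 9300, 10199, 11098, 11997, 12896, 13795, 14694, 15593, 16492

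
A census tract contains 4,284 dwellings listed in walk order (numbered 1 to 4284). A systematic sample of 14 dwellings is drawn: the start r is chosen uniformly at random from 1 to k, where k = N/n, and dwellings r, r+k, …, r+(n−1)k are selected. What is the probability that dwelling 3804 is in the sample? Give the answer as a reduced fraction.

1/306

k = 4284/14 = 306.
Dwelling 3804 is selected iff r ≡ 3804 (mod 306); exactly one such r in {1,…,306}.
Inclusion probability = 1/306.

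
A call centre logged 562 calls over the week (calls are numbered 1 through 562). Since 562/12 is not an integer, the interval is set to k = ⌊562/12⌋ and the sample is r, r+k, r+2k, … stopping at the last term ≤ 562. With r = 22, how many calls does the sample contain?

12

k = ⌊562/12⌋ = 46
Achieved size = ⌊(562 − 22)/46⌋ + 1 = ⌊540/46⌋ + 1 = 11 + 1 = 12
(last selection: 22 + 11×46 = 528 ≤ 562; next would be 574 > 562)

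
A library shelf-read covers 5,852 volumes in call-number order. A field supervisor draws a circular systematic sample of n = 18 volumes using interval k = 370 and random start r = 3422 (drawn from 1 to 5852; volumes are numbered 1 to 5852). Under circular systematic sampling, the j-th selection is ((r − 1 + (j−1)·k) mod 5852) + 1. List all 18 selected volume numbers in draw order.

Selection 1: 3422
Selection 2: 3422 + 370 = 3792
Selection 3: 3792 + 370 = 4162
Selection 4: 4162 + 370 = 4532
Selection 5: 4532 + 370 = 4902
Selection 6: 4902 + 370 = 5272
Selection 7: 5272 + 370 = 5642
Selection 8: 5642 + 370 = 6012 → 6012 − 5852 = 160
Selection 9: 160 + 370 = 530
Selection 10: 530 + 370 = 900
Selection 11: 900 + 370 = 1270
Selection 12: 1270 + 370 = 1640
Selection 13: 1640 + 370 = 2010
Selection 14: 2010 + 370 = 2380
Selection 15: 2380 + 370 = 2750
Selection 16: 2750 + 370 = 3120
Selection 17: 3120 + 370 = 3490
Selection 18: 3490 + 370 = 3860

3422, 3792, 4162, 4532, 4902, 5272, 5642, 160, 530, 900, 1270, 1640, 2010, 2380, 2750, 3120, 3490, 3860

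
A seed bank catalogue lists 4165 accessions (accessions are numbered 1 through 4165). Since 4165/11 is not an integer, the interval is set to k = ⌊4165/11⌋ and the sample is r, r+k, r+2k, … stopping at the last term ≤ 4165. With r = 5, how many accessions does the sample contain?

12

k = ⌊4165/11⌋ = 378
Achieved size = ⌊(4165 − 5)/378⌋ + 1 = ⌊4160/378⌋ + 1 = 11 + 1 = 12
(last selection: 5 + 11×378 = 4163 ≤ 4165; next would be 4541 > 4165)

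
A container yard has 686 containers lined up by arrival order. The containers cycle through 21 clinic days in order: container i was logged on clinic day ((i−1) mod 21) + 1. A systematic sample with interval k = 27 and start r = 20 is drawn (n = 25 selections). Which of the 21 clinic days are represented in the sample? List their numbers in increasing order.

2, 5, 8, 11, 14, 17, 20

Consecutive selections differ by k = 27, so their clinic day numbers differ by 27 mod 21 = 6.
gcd(27, 21) = 3, so the sample visits 21/3 = 7 distinct residues mod 21.
Start 20 is clinic day 20; the clinic days hit are 2, 5, 8, 11, 14, 17, 20.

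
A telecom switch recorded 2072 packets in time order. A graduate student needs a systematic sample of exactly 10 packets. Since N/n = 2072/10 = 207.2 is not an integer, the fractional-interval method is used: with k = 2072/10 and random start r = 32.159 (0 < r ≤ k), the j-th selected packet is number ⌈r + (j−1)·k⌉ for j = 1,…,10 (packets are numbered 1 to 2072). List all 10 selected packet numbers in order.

j=1: r + 0k = 32.159 → ⌈·⌉ = 33
j=2: r + 1k = 239.359 → ⌈·⌉ = 240
j=3: r + 2k = 446.559 → ⌈·⌉ = 447
j=4: r + 3k = 653.759 → ⌈·⌉ = 654
j=5: r + 4k = 860.959 → ⌈·⌉ = 861
j=6: r + 5k = 1068.159 → ⌈·⌉ = 1069
j=7: r + 6k = 1275.359 → ⌈·⌉ = 1276
j=8: r + 7k = 1482.559 → ⌈·⌉ = 1483
j=9: r + 8k = 1689.759 → ⌈·⌉ = 1690
j=10: r + 9k = 1896.959 → ⌈·⌉ = 1897

33, 240, 447, 654, 861, 1069, 1276, 1483, 1690, 1897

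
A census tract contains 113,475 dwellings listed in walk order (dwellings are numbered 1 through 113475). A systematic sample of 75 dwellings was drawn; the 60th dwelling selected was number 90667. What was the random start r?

1400

k = 113475/75 = 1513
r = 90667 − (60−1)×1513 = 90667 − 89267 = 1400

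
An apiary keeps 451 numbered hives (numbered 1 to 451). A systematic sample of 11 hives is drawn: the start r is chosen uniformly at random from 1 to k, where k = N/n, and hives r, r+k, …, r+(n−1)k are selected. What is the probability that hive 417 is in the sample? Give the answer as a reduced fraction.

1/41

k = 451/11 = 41.
Hive 417 is selected iff r ≡ 417 (mod 41); exactly one such r in {1,…,41}.
Inclusion probability = 1/41.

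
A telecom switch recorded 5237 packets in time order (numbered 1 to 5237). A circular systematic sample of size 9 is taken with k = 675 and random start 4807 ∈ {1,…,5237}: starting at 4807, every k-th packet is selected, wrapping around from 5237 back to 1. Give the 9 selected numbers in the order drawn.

Selection 1: 4807
Selection 2: 4807 + 675 = 5482 → 5482 − 5237 = 245
Selection 3: 245 + 675 = 920
Selection 4: 920 + 675 = 1595
Selection 5: 1595 + 675 = 2270
Selection 6: 2270 + 675 = 2945
Selection 7: 2945 + 675 = 3620
Selection 8: 3620 + 675 = 4295
Selection 9: 4295 + 675 = 4970

4807, 245, 920, 1595, 2270, 2945, 3620, 4295, 4970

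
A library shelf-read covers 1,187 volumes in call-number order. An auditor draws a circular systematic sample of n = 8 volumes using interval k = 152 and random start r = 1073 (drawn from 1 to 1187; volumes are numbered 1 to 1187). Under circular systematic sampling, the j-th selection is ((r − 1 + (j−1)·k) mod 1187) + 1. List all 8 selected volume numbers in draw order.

Selection 1: 1073
Selection 2: 1073 + 152 = 1225 → 1225 − 1187 = 38
Selection 3: 38 + 152 = 190
Selection 4: 190 + 152 = 342
Selection 5: 342 + 152 = 494
Selection 6: 494 + 152 = 646
Selection 7: 646 + 152 = 798
Selection 8: 798 + 152 = 950

1073, 38, 190, 342, 494, 646, 798, 950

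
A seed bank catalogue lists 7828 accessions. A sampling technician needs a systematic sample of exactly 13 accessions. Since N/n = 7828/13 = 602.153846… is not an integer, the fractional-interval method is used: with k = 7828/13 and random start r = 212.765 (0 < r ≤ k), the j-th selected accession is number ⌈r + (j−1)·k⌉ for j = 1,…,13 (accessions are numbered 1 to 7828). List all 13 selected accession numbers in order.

j=1: r + 0k = 212.765 → ⌈·⌉ = 213
j=2: r + 1k = 814.918846… → ⌈·⌉ = 815
j=3: r + 2k = 1417.072692… → ⌈·⌉ = 1418
j=4: r + 3k = 2019.226538… → ⌈·⌉ = 2020
j=5: r + 4k = 2621.380384… → ⌈·⌉ = 2622
j=6: r + 5k = 3223.534230… → ⌈·⌉ = 3224
j=7: r + 6k = 3825.688076… → ⌈·⌉ = 3826
j=8: r + 7k = 4427.841923… → ⌈·⌉ = 4428
j=9: r + 8k = 5029.995769… → ⌈·⌉ = 5030
j=10: r + 9k = 5632.149615… → ⌈·⌉ = 5633
j=11: r + 10k = 6234.303461… → ⌈·⌉ = 6235
j=12: r + 11k = 6836.457307… → ⌈·⌉ = 6837
j=13: r + 12k = 7438.611153… → ⌈·⌉ = 7439

213, 815, 1418, 2020, 2622, 3224, 3826, 4428, 5030, 5633, 6235, 6837, 7439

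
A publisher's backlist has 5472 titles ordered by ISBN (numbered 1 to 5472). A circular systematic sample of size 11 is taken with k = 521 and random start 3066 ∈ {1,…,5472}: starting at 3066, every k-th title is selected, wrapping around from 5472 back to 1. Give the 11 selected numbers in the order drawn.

Selection 1: 3066
Selection 2: 3066 + 521 = 3587
Selection 3: 3587 + 521 = 4108
Selection 4: 4108 + 521 = 4629
Selection 5: 4629 + 521 = 5150
Selection 6: 5150 + 521 = 5671 → 5671 − 5472 = 199
Selection 7: 199 + 521 = 720
Selection 8: 720 + 521 = 1241
Selection 9: 1241 + 521 = 1762
Selection 10: 1762 + 521 = 2283
Selection 11: 2283 + 521 = 2804

3066, 3587, 4108, 4629, 5150, 199, 720, 1241, 1762, 2283, 2804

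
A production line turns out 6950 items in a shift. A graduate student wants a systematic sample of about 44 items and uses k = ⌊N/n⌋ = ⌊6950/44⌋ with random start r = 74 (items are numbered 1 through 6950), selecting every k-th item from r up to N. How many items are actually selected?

k = ⌊6950/44⌋ = 157
Achieved size = ⌊(6950 − 74)/157⌋ + 1 = ⌊6876/157⌋ + 1 = 43 + 1 = 44
(last selection: 74 + 43×157 = 6825 ≤ 6950; next would be 6982 > 6950)

44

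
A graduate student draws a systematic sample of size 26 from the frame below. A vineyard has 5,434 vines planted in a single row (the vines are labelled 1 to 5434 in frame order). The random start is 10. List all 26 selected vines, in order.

10, 219, 428, 637, 846, 1055, 1264, 1473, 1682, 1891, 2100, 2309, 2518, 2727, 2936, 3145, 3354, 3563, 3772, 3981, 4190, 4399, 4608, 4817, 5026, 5235

k = N/n = 5434/26 = 209
vine 1: 10
vine 2: 10 + 209 = 219
vine 3: 219 + 209 = 428
vine 4: 428 + 209 = 637
vine 5: 637 + 209 = 846
vine 6: 846 + 209 = 1055
vine 7: 1055 + 209 = 1264
vine 8: 1264 + 209 = 1473
vine 9: 1473 + 209 = 1682
vine 10: 1682 + 209 = 1891
vine 11: 1891 + 209 = 2100
vine 12: 2100 + 209 = 2309
vine 13: 2309 + 209 = 2518
vine 14: 2518 + 209 = 2727
vine 15: 2727 + 209 = 2936
vine 16: 2936 + 209 = 3145
vine 17: 3145 + 209 = 3354
vine 18: 3354 + 209 = 3563
vine 19: 3563 + 209 = 3772
vine 20: 3772 + 209 = 3981
vine 21: 3981 + 209 = 4190
vine 22: 4190 + 209 = 4399
vine 23: 4399 + 209 = 4608
vine 24: 4608 + 209 = 4817
vine 25: 4817 + 209 = 5026
vine 26: 5026 + 209 = 5235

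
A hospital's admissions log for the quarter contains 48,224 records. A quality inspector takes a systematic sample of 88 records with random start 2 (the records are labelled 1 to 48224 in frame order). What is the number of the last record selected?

47678

k = 48224/88 = 548
88th selection = r + (88−1)·k = 2 + 87×548 = 2 + 47676 = 47678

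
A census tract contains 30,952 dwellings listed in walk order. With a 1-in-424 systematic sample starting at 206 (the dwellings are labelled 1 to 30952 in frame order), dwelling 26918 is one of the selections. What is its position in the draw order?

k = 424
position = (26918 − 206)/424 + 1 = 26712/424 + 1 = 63 + 1 = 64

64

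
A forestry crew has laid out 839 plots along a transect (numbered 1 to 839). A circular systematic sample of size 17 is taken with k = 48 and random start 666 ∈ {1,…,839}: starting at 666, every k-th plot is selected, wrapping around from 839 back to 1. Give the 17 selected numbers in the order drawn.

666, 714, 762, 810, 19, 67, 115, 163, 211, 259, 307, 355, 403, 451, 499, 547, 595

Selection 1: 666
Selection 2: 666 + 48 = 714
Selection 3: 714 + 48 = 762
Selection 4: 762 + 48 = 810
Selection 5: 810 + 48 = 858 → 858 − 839 = 19
Selection 6: 19 + 48 = 67
Selection 7: 67 + 48 = 115
Selection 8: 115 + 48 = 163
Selection 9: 163 + 48 = 211
Selection 10: 211 + 48 = 259
Selection 11: 259 + 48 = 307
Selection 12: 307 + 48 = 355
Selection 13: 355 + 48 = 403
Selection 14: 403 + 48 = 451
Selection 15: 451 + 48 = 499
Selection 16: 499 + 48 = 547
Selection 17: 547 + 48 = 595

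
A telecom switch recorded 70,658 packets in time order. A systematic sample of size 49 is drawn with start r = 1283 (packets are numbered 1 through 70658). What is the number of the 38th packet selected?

54637

k = 70658/49 = 1442
38th selection = r + (38−1)·k = 1283 + 37×1442 = 1283 + 53354 = 54637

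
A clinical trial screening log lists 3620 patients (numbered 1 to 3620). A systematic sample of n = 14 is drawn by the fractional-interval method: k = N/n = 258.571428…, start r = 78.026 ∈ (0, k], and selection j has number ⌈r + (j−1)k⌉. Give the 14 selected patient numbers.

j=1: r + 0k = 78.026 → ⌈·⌉ = 79
j=2: r + 1k = 336.597428… → ⌈·⌉ = 337
j=3: r + 2k = 595.168857… → ⌈·⌉ = 596
j=4: r + 3k = 853.740285… → ⌈·⌉ = 854
j=5: r + 4k = 1112.311714… → ⌈·⌉ = 1113
j=6: r + 5k = 1370.883142… → ⌈·⌉ = 1371
j=7: r + 6k = 1629.454571… → ⌈·⌉ = 1630
j=8: r + 7k = 1888.026 → ⌈·⌉ = 1889
j=9: r + 8k = 2146.597428… → ⌈·⌉ = 2147
j=10: r + 9k = 2405.168857… → ⌈·⌉ = 2406
j=11: r + 10k = 2663.740285… → ⌈·⌉ = 2664
j=12: r + 11k = 2922.311714… → ⌈·⌉ = 2923
j=13: r + 12k = 3180.883142… → ⌈·⌉ = 3181
j=14: r + 13k = 3439.454571… → ⌈·⌉ = 3440

79, 337, 596, 854, 1113, 1371, 1630, 1889, 2147, 2406, 2664, 2923, 3181, 3440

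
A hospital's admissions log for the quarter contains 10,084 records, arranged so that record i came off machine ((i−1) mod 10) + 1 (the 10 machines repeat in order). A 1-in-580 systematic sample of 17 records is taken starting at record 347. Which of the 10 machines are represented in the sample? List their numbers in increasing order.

7

Consecutive selections differ by k = 580, so their machine numbers differ by 580 mod 10 = 0.
gcd(580, 10) = 10, so the sample visits 10/10 = 1 distinct residues mod 10.
Start 347 is machine 7; the machines hit are 7.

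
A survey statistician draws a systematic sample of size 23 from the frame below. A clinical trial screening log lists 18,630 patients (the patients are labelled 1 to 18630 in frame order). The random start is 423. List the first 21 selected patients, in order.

423, 1233, 2043, 2853, 3663, 4473, 5283, 6093, 6903, 7713, 8523, 9333, 10143, 10953, 11763, 12573, 13383, 14193, 15003, 15813, 16623

k = N/n = 18630/23 = 810
patient 1: 423
patient 2: 423 + 810 = 1233
patient 3: 1233 + 810 = 2043
patient 4: 2043 + 810 = 2853
patient 5: 2853 + 810 = 3663
patient 6: 3663 + 810 = 4473
patient 7: 4473 + 810 = 5283
patient 8: 5283 + 810 = 6093
patient 9: 6093 + 810 = 6903
patient 10: 6903 + 810 = 7713
patient 11: 7713 + 810 = 8523
patient 12: 8523 + 810 = 9333
patient 13: 9333 + 810 = 10143
patient 14: 10143 + 810 = 10953
patient 15: 10953 + 810 = 11763
patient 16: 11763 + 810 = 12573
patient 17: 12573 + 810 = 13383
patient 18: 13383 + 810 = 14193
patient 19: 14193 + 810 = 15003
patient 20: 15003 + 810 = 15813
patient 21: 15813 + 810 = 16623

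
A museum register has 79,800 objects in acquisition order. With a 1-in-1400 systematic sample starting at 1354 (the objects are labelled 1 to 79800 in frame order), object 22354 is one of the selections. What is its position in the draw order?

k = 1400
position = (22354 − 1354)/1400 + 1 = 21000/1400 + 1 = 15 + 1 = 16

16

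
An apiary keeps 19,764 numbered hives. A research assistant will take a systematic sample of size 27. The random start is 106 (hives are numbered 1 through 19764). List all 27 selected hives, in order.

k = N/n = 19764/27 = 732
hive 1: 106
hive 2: 106 + 732 = 838
hive 3: 838 + 732 = 1570
hive 4: 1570 + 732 = 2302
hive 5: 2302 + 732 = 3034
hive 6: 3034 + 732 = 3766
hive 7: 3766 + 732 = 4498
hive 8: 4498 + 732 = 5230
hive 9: 5230 + 732 = 5962
hive 10: 5962 + 732 = 6694
hive 11: 6694 + 732 = 7426
hive 12: 7426 + 732 = 8158
hive 13: 8158 + 732 = 8890
hive 14: 8890 + 732 = 9622
hive 15: 9622 + 732 = 10354
hive 16: 10354 + 732 = 11086
hive 17: 11086 + 732 = 11818
hive 18: 11818 + 732 = 12550
hive 19: 12550 + 732 = 13282
hive 20: 13282 + 732 = 14014
hive 21: 14014 + 732 = 14746
hive 22: 14746 + 732 = 15478
hive 23: 15478 + 732 = 16210
hive 24: 16210 + 732 = 16942
hive 25: 16942 + 732 = 17674
hive 26: 17674 + 732 = 18406
hive 27: 18406 + 732 = 19138

106, 838, 1570, 2302, 3034, 3766, 4498, 5230, 5962, 6694, 7426, 8158, 8890, 9622, 10354, 11086, 11818, 12550, 13282, 14014, 14746, 15478, 16210, 16942, 17674, 18406, 19138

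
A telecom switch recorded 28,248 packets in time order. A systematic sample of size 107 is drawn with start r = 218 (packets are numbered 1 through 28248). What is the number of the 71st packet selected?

18698

k = 28248/107 = 264
71st selection = r + (71−1)·k = 218 + 70×264 = 218 + 18480 = 18698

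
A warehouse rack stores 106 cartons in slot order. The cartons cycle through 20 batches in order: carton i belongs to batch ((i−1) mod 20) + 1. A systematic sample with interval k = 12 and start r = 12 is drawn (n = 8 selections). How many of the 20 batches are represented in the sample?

Consecutive selections differ by k = 12, so their batch numbers differ by 12 mod 20 = 12.
gcd(12, 20) = 4, so the sample visits 20/4 = 5 distinct residues mod 20.
Start 12 is batch 12; the batches hit are 4, 8, 12, 16, 20.

5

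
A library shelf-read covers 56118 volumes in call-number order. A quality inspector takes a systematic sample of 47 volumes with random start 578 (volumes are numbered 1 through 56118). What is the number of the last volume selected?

55502

k = 56118/47 = 1194
47th selection = r + (47−1)·k = 578 + 46×1194 = 578 + 54924 = 55502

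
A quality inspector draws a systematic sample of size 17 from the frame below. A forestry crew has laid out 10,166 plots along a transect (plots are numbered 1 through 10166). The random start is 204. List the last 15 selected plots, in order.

1400, 1998, 2596, 3194, 3792, 4390, 4988, 5586, 6184, 6782, 7380, 7978, 8576, 9174, 9772

k = N/n = 10166/17 = 598
3rd selection = 204 + 2×598 = 1400
4th: 1400 + 598 = 1998
5th: 1998 + 598 = 2596
6th: 2596 + 598 = 3194
7th: 3194 + 598 = 3792
8th: 3792 + 598 = 4390
9th: 4390 + 598 = 4988
10th: 4988 + 598 = 5586
11th: 5586 + 598 = 6184
12th: 6184 + 598 = 6782
13th: 6782 + 598 = 7380
14th: 7380 + 598 = 7978
15th: 7978 + 598 = 8576
16th: 8576 + 598 = 9174
17th: 9174 + 598 = 9772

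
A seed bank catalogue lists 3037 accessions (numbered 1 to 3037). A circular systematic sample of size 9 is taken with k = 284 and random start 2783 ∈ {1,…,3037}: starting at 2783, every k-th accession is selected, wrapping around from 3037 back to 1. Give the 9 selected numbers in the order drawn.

2783, 30, 314, 598, 882, 1166, 1450, 1734, 2018

Selection 1: 2783
Selection 2: 2783 + 284 = 3067 → 3067 − 3037 = 30
Selection 3: 30 + 284 = 314
Selection 4: 314 + 284 = 598
Selection 5: 598 + 284 = 882
Selection 6: 882 + 284 = 1166
Selection 7: 1166 + 284 = 1450
Selection 8: 1450 + 284 = 1734
Selection 9: 1734 + 284 = 2018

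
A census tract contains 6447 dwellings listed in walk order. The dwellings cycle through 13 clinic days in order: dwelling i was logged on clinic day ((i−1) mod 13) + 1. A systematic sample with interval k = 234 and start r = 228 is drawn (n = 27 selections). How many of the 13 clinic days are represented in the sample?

Consecutive selections differ by k = 234, so their clinic day numbers differ by 234 mod 13 = 0.
gcd(234, 13) = 13, so the sample visits 13/13 = 1 distinct residues mod 13.
Start 228 is clinic day 7; the clinic days hit are 7.

1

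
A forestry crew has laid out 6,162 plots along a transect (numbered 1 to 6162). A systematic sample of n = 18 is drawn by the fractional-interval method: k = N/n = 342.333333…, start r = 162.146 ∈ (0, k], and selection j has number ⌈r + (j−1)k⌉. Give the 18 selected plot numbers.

j=1: r + 0k = 162.146 → ⌈·⌉ = 163
j=2: r + 1k = 504.479333… → ⌈·⌉ = 505
j=3: r + 2k = 846.812666… → ⌈·⌉ = 847
j=4: r + 3k = 1189.146 → ⌈·⌉ = 1190
j=5: r + 4k = 1531.479333… → ⌈·⌉ = 1532
j=6: r + 5k = 1873.812666… → ⌈·⌉ = 1874
j=7: r + 6k = 2216.146 → ⌈·⌉ = 2217
j=8: r + 7k = 2558.479333… → ⌈·⌉ = 2559
j=9: r + 8k = 2900.812666… → ⌈·⌉ = 2901
j=10: r + 9k = 3243.146 → ⌈·⌉ = 3244
j=11: r + 10k = 3585.479333… → ⌈·⌉ = 3586
j=12: r + 11k = 3927.812666… → ⌈·⌉ = 3928
j=13: r + 12k = 4270.146 → ⌈·⌉ = 4271
j=14: r + 13k = 4612.479333… → ⌈·⌉ = 4613
j=15: r + 14k = 4954.812666… → ⌈·⌉ = 4955
j=16: r + 15k = 5297.146 → ⌈·⌉ = 5298
j=17: r + 16k = 5639.479333… → ⌈·⌉ = 5640
j=18: r + 17k = 5981.812666… → ⌈·⌉ = 5982

163, 505, 847, 1190, 1532, 1874, 2217, 2559, 2901, 3244, 3586, 3928, 4271, 4613, 4955, 5298, 5640, 5982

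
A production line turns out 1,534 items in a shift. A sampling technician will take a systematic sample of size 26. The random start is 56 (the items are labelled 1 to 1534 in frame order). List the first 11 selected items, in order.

56, 115, 174, 233, 292, 351, 410, 469, 528, 587, 646

k = N/n = 1534/26 = 59
item 1: 56
item 2: 56 + 59 = 115
item 3: 115 + 59 = 174
item 4: 174 + 59 = 233
item 5: 233 + 59 = 292
item 6: 292 + 59 = 351
item 7: 351 + 59 = 410
item 8: 410 + 59 = 469
item 9: 469 + 59 = 528
item 10: 528 + 59 = 587
item 11: 587 + 59 = 646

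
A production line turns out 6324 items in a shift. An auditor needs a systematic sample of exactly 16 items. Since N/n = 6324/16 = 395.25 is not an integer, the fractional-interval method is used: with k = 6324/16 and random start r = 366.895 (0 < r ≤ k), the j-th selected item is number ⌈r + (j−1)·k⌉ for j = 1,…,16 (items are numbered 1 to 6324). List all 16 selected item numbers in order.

367, 763, 1158, 1553, 1948, 2344, 2739, 3134, 3529, 3925, 4320, 4715, 5110, 5506, 5901, 6296

j=1: r + 0k = 366.895 → ⌈·⌉ = 367
j=2: r + 1k = 762.145 → ⌈·⌉ = 763
j=3: r + 2k = 1157.395 → ⌈·⌉ = 1158
j=4: r + 3k = 1552.645 → ⌈·⌉ = 1553
j=5: r + 4k = 1947.895 → ⌈·⌉ = 1948
j=6: r + 5k = 2343.145 → ⌈·⌉ = 2344
j=7: r + 6k = 2738.395 → ⌈·⌉ = 2739
j=8: r + 7k = 3133.645 → ⌈·⌉ = 3134
j=9: r + 8k = 3528.895 → ⌈·⌉ = 3529
j=10: r + 9k = 3924.145 → ⌈·⌉ = 3925
j=11: r + 10k = 4319.395 → ⌈·⌉ = 4320
j=12: r + 11k = 4714.645 → ⌈·⌉ = 4715
j=13: r + 12k = 5109.895 → ⌈·⌉ = 5110
j=14: r + 13k = 5505.145 → ⌈·⌉ = 5506
j=15: r + 14k = 5900.395 → ⌈·⌉ = 5901
j=16: r + 15k = 6295.645 → ⌈·⌉ = 6296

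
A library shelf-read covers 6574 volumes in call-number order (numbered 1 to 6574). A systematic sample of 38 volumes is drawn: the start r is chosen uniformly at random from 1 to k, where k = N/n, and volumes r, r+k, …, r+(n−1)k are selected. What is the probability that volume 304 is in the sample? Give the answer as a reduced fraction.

1/173

k = 6574/38 = 173.
Volume 304 is selected iff r ≡ 304 (mod 173); exactly one such r in {1,…,173}.
Inclusion probability = 1/173.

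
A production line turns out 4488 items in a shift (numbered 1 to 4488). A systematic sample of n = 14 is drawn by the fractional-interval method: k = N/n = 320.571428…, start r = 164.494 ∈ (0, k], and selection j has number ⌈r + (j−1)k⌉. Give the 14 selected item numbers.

165, 486, 806, 1127, 1447, 1768, 2088, 2409, 2730, 3050, 3371, 3691, 4012, 4332

j=1: r + 0k = 164.494 → ⌈·⌉ = 165
j=2: r + 1k = 485.065428… → ⌈·⌉ = 486
j=3: r + 2k = 805.636857… → ⌈·⌉ = 806
j=4: r + 3k = 1126.208285… → ⌈·⌉ = 1127
j=5: r + 4k = 1446.779714… → ⌈·⌉ = 1447
j=6: r + 5k = 1767.351142… → ⌈·⌉ = 1768
j=7: r + 6k = 2087.922571… → ⌈·⌉ = 2088
j=8: r + 7k = 2408.494 → ⌈·⌉ = 2409
j=9: r + 8k = 2729.065428… → ⌈·⌉ = 2730
j=10: r + 9k = 3049.636857… → ⌈·⌉ = 3050
j=11: r + 10k = 3370.208285… → ⌈·⌉ = 3371
j=12: r + 11k = 3690.779714… → ⌈·⌉ = 3691
j=13: r + 12k = 4011.351142… → ⌈·⌉ = 4012
j=14: r + 13k = 4331.922571… → ⌈·⌉ = 4332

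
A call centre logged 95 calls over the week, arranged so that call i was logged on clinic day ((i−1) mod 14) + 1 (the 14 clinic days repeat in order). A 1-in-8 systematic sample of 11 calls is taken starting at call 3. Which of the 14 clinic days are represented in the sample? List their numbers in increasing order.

1, 3, 5, 7, 9, 11, 13

Consecutive selections differ by k = 8, so their clinic day numbers differ by 8 mod 14 = 8.
gcd(8, 14) = 2, so the sample visits 14/2 = 7 distinct residues mod 14.
Start 3 is clinic day 3; the clinic days hit are 1, 3, 5, 7, 9, 11, 13.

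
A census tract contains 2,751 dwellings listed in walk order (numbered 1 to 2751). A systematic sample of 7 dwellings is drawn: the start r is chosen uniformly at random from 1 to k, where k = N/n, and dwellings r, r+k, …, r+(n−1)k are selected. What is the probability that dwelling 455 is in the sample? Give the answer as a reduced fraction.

1/393

k = 2751/7 = 393.
Dwelling 455 is selected iff r ≡ 455 (mod 393); exactly one such r in {1,…,393}.
Inclusion probability = 1/393.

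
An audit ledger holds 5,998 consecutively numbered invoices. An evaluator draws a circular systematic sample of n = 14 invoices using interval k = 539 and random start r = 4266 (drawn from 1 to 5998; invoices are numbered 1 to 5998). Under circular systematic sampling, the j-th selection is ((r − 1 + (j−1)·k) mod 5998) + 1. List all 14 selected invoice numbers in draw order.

4266, 4805, 5344, 5883, 424, 963, 1502, 2041, 2580, 3119, 3658, 4197, 4736, 5275

Selection 1: 4266
Selection 2: 4266 + 539 = 4805
Selection 3: 4805 + 539 = 5344
Selection 4: 5344 + 539 = 5883
Selection 5: 5883 + 539 = 6422 → 6422 − 5998 = 424
Selection 6: 424 + 539 = 963
Selection 7: 963 + 539 = 1502
Selection 8: 1502 + 539 = 2041
Selection 9: 2041 + 539 = 2580
Selection 10: 2580 + 539 = 3119
Selection 11: 3119 + 539 = 3658
Selection 12: 3658 + 539 = 4197
Selection 13: 4197 + 539 = 4736
Selection 14: 4736 + 539 = 5275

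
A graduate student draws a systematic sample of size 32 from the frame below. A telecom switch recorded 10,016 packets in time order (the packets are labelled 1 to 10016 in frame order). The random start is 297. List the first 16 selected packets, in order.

k = N/n = 10016/32 = 313
packet 1: 297
packet 2: 297 + 313 = 610
packet 3: 610 + 313 = 923
packet 4: 923 + 313 = 1236
packet 5: 1236 + 313 = 1549
packet 6: 1549 + 313 = 1862
packet 7: 1862 + 313 = 2175
packet 8: 2175 + 313 = 2488
packet 9: 2488 + 313 = 2801
packet 10: 2801 + 313 = 3114
packet 11: 3114 + 313 = 3427
packet 12: 3427 + 313 = 3740
packet 13: 3740 + 313 = 4053
packet 14: 4053 + 313 = 4366
packet 15: 4366 + 313 = 4679
packet 16: 4679 + 313 = 4992

297, 610, 923, 1236, 1549, 1862, 2175, 2488, 2801, 3114, 3427, 3740, 4053, 4366, 4679, 4992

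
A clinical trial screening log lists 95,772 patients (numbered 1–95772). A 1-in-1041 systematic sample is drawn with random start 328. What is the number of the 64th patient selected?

k = 1041
64th selection = r + (64−1)·k = 328 + 63×1041 = 328 + 65583 = 65911

65911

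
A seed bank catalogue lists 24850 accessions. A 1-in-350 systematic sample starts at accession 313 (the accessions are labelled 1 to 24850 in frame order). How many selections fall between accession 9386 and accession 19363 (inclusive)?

k = 350
First selection ≥ 9386: 313 + ⌈(9386−313)/350⌉·350 = 313 + 26×350 = 9413
Last selection ≤ 19363: 313 + ⌊(19363−313)/350⌋·350 = 313 + 54×350 = 19213
Count = 54 − 26 + 1 = 29

29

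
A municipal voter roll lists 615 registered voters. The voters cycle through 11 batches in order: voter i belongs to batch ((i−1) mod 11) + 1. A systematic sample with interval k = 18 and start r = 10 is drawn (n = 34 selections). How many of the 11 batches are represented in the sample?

11

Consecutive selections differ by k = 18, so their batch numbers differ by 18 mod 11 = 7.
gcd(18, 11) = 1, so the sample visits 11/1 = 11 distinct residues mod 11.
Start 10 is batch 10; the batches hit are 1, 2, 3, 4, 5, 6, 7, 8, 9, 10, 11.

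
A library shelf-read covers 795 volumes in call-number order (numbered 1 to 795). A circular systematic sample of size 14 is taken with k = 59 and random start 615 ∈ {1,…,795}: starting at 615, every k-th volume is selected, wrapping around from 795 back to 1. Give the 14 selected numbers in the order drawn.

Selection 1: 615
Selection 2: 615 + 59 = 674
Selection 3: 674 + 59 = 733
Selection 4: 733 + 59 = 792
Selection 5: 792 + 59 = 851 → 851 − 795 = 56
Selection 6: 56 + 59 = 115
Selection 7: 115 + 59 = 174
Selection 8: 174 + 59 = 233
Selection 9: 233 + 59 = 292
Selection 10: 292 + 59 = 351
Selection 11: 351 + 59 = 410
Selection 12: 410 + 59 = 469
Selection 13: 469 + 59 = 528
Selection 14: 528 + 59 = 587

615, 674, 733, 792, 56, 115, 174, 233, 292, 351, 410, 469, 528, 587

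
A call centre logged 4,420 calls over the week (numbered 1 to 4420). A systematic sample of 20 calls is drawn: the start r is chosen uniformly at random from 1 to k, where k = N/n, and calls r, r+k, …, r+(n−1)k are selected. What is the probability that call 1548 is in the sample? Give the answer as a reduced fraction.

1/221

k = 4420/20 = 221.
Call 1548 is selected iff r ≡ 1548 (mod 221); exactly one such r in {1,…,221}.
Inclusion probability = 1/221.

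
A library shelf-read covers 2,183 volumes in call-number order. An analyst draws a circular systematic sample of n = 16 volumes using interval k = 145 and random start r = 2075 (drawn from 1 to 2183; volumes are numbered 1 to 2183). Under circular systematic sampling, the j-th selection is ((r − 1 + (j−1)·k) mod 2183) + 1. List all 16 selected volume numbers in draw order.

Selection 1: 2075
Selection 2: 2075 + 145 = 2220 → 2220 − 2183 = 37
Selection 3: 37 + 145 = 182
Selection 4: 182 + 145 = 327
Selection 5: 327 + 145 = 472
Selection 6: 472 + 145 = 617
Selection 7: 617 + 145 = 762
Selection 8: 762 + 145 = 907
Selection 9: 907 + 145 = 1052
Selection 10: 1052 + 145 = 1197
Selection 11: 1197 + 145 = 1342
Selection 12: 1342 + 145 = 1487
Selection 13: 1487 + 145 = 1632
Selection 14: 1632 + 145 = 1777
Selection 15: 1777 + 145 = 1922
Selection 16: 1922 + 145 = 2067

2075, 37, 182, 327, 472, 617, 762, 907, 1052, 1197, 1342, 1487, 1632, 1777, 1922, 2067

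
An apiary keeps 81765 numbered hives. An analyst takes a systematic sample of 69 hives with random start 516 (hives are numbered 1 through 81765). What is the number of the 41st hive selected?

k = 81765/69 = 1185
41st selection = r + (41−1)·k = 516 + 40×1185 = 516 + 47400 = 47916

47916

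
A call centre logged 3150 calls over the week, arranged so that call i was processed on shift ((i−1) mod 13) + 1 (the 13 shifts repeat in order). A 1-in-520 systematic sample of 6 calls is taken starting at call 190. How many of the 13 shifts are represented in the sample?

1

Consecutive selections differ by k = 520, so their shift numbers differ by 520 mod 13 = 0.
gcd(520, 13) = 13, so the sample visits 13/13 = 1 distinct residues mod 13.
Start 190 is shift 8; the shifts hit are 8.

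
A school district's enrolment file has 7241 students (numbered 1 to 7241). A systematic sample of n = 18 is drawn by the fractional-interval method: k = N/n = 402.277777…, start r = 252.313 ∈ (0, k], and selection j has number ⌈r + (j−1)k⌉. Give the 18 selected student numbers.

j=1: r + 0k = 252.313 → ⌈·⌉ = 253
j=2: r + 1k = 654.590777… → ⌈·⌉ = 655
j=3: r + 2k = 1056.868555… → ⌈·⌉ = 1057
j=4: r + 3k = 1459.146333… → ⌈·⌉ = 1460
j=5: r + 4k = 1861.424111… → ⌈·⌉ = 1862
j=6: r + 5k = 2263.701888… → ⌈·⌉ = 2264
j=7: r + 6k = 2665.979666… → ⌈·⌉ = 2666
j=8: r + 7k = 3068.257444… → ⌈·⌉ = 3069
j=9: r + 8k = 3470.535222… → ⌈·⌉ = 3471
j=10: r + 9k = 3872.813 → ⌈·⌉ = 3873
j=11: r + 10k = 4275.090777… → ⌈·⌉ = 4276
j=12: r + 11k = 4677.368555… → ⌈·⌉ = 4678
j=13: r + 12k = 5079.646333… → ⌈·⌉ = 5080
j=14: r + 13k = 5481.924111… → ⌈·⌉ = 5482
j=15: r + 14k = 5884.201888… → ⌈·⌉ = 5885
j=16: r + 15k = 6286.479666… → ⌈·⌉ = 6287
j=17: r + 16k = 6688.757444… → ⌈·⌉ = 6689
j=18: r + 17k = 7091.035222… → ⌈·⌉ = 7092

253, 655, 1057, 1460, 1862, 2264, 2666, 3069, 3471, 3873, 4276, 4678, 5080, 5482, 5885, 6287, 6689, 7092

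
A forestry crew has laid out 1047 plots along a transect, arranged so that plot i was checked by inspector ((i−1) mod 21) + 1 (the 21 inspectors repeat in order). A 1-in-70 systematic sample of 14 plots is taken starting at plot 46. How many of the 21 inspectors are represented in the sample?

3

Consecutive selections differ by k = 70, so their inspector numbers differ by 70 mod 21 = 7.
gcd(70, 21) = 7, so the sample visits 21/7 = 3 distinct residues mod 21.
Start 46 is inspector 4; the inspectors hit are 4, 11, 18.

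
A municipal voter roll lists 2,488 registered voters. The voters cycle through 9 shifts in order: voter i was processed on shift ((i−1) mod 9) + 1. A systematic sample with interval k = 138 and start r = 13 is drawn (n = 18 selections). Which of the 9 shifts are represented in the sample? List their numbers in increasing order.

1, 4, 7

Consecutive selections differ by k = 138, so their shift numbers differ by 138 mod 9 = 3.
gcd(138, 9) = 3, so the sample visits 9/3 = 3 distinct residues mod 9.
Start 13 is shift 4; the shifts hit are 1, 4, 7.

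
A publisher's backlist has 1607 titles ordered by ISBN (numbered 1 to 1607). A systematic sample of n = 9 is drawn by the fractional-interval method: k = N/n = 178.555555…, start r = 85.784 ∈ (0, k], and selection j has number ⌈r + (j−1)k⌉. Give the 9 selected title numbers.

j=1: r + 0k = 85.784 → ⌈·⌉ = 86
j=2: r + 1k = 264.339555… → ⌈·⌉ = 265
j=3: r + 2k = 442.895111… → ⌈·⌉ = 443
j=4: r + 3k = 621.450666… → ⌈·⌉ = 622
j=5: r + 4k = 800.006222… → ⌈·⌉ = 801
j=6: r + 5k = 978.561777… → ⌈·⌉ = 979
j=7: r + 6k = 1157.117333… → ⌈·⌉ = 1158
j=8: r + 7k = 1335.672888… → ⌈·⌉ = 1336
j=9: r + 8k = 1514.228444… → ⌈·⌉ = 1515

86, 265, 443, 622, 801, 979, 1158, 1336, 1515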